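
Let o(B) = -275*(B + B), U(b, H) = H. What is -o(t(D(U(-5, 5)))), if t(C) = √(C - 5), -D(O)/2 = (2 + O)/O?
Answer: 110*I*√195 ≈ 1536.1*I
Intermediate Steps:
D(O) = -2*(2 + O)/O
t(C) = √(-5 + C)
o(B) = -550*B
-o(t(D(U(-5, 5)))) = -(-550)*√(-5 + (-2 - 4/5)) = -(-550)*√(-5 + (-2 - 4*⅕)) = -(-550)*√(-5 + (-2 - ⅘)) = -(-550)*√(-5 - 14/5) = -(-550)*√(-39/5) = -(-550)*I*√195/5 = -(-110)*I*√195 = 110*I*√195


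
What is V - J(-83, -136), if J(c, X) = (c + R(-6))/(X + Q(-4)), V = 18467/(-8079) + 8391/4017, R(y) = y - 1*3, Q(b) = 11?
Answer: -1261529602/1352222625 ≈ -0.93293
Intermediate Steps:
R(y) = -3 + y (R(y) = y - 3 = -3 + y)
V = -2130350/10817781 (V = 18467*(-1/8079) + 8391*(1/4017) = -18467/8079 + 2797/1339 = -2130350/10817781 ≈ -0.19693)
J(c, X) = (-9 + c)/(11 + X) (J(c, X) = (c + (-3 - 6))/(X + 11) = (c - 9)/(11 + X) = (-9 + c)/(11 + X))
V - J(-83, -136) = -2130350/10817781 - (-9 - 83)/(11 - 136) = -2130350/10817781 - (-92)/(-125) = -2130350/10817781 - (-1)*(-92)/125 = -2130350/10817781 - 1*92/125 = -2130350/10817781 - 92/125 = -1261529602/1352222625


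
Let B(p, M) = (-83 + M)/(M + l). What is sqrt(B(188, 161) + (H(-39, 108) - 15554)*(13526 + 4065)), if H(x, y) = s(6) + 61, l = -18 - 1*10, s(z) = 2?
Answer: I*sqrt(4820291069335)/133 ≈ 16508.0*I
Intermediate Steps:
l = -28 (l = -18 - 10 = -28)
H(x, y) = 63 (H(x, y) = 2 + 61 = 63)
B(p, M) = (-83 + M)/(-28 + M) (B(p, M) = (-83 + M)/(M - 28) = (-83 + M)/(-28 + M))
sqrt(B(188, 161) + (H(-39, 108) - 15554)*(13526 + 4065)) = sqrt((-83 + 161)/(-28 + 161) + (63 - 15554)*(13526 + 4065)) = sqrt(78/133 - 15491*17591) = sqrt((1/133)*78 - 272502181) = sqrt(78/133 - 272502181) = sqrt(-36242789995/133) = I*sqrt(4820291069335)/133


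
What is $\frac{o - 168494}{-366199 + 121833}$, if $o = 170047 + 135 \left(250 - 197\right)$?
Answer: $- \frac{4354}{122183} \approx -0.035635$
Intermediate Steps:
$o = 177202$ ($o = 170047 + 135 \cdot 53 = 170047 + 7155 = 177202$)
$\frac{o - 168494}{-366199 + 121833} = \frac{177202 - 168494}{-366199 + 121833} = \frac{8708}{-244366} = 8708 \left(- \frac{1}{244366}\right) = - \frac{4354}{122183}$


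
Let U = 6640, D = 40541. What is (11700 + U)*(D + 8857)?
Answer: 905959320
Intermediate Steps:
(11700 + U)*(D + 8857) = (11700 + 6640)*(40541 + 8857) = 18340*49398 = 905959320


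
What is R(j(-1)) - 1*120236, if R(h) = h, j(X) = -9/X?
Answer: -120227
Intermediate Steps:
R(j(-1)) - 1*120236 = -9/(-1) - 1*120236 = -9*(-1) - 120236 = 9 - 120236 = -120227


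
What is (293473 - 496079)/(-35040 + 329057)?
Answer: -202606/294017 ≈ -0.68910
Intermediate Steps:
(293473 - 496079)/(-35040 + 329057) = -202606/294017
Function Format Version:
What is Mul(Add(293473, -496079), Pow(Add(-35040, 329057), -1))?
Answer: Rational(-202606, 294017) ≈ -0.68910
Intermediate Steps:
Mul(Add(293473, -496079), Pow(Add(-35040, 329057), -1)) = Mul(-202606, Pow(294017, -1)) = Mul(-202606, Rational(1, 294017)) = Rational(-202606, 294017)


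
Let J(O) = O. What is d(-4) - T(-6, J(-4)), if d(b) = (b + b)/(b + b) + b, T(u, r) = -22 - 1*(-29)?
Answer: -10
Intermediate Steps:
T(u, r) = 7 (T(u, r) = -22 + 29 = 7)
d(b) = 1 + b (d(b) = (2*b)/((2*b)) + b = (2*b)*(1/(2*b)) + b = 1 + b)
d(-4) - T(-6, J(-4)) = (1 - 4) - 1*7 = -3 - 7 = -10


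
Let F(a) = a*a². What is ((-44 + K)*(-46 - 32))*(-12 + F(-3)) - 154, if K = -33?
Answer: -234388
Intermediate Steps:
F(a) = a³
((-44 + K)*(-46 - 32))*(-12 + F(-3)) - 154 = ((-44 - 33)*(-46 - 32))*(-12 + (-3)³) - 154 = (-77*(-78))*(-12 - 27) - 154 = 6006*(-39) - 154 = -234234 - 154 = -234388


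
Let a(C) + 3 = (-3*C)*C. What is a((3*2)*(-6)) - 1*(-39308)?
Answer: 35417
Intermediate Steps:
a(C) = -3 - 3*C² (a(C) = -3 + (-3*C)*C = -3 - 3*C²)
a((3*2)*(-6)) - 1*(-39308) = (-3 - 3*((3*2)*(-6))²) - 1*(-39308) = (-3 - 3*(6*(-6))²) + 39308 = (-3 - 3*(-36)²) + 39308 = (-3 - 3*1296) + 39308 = (-3 - 3888) + 39308 = -3891 + 39308 = 35417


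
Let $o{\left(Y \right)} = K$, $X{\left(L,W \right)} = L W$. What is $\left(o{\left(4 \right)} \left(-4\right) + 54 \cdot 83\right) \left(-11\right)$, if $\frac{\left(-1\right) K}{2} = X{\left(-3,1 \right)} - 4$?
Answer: $-48686$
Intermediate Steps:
$K = 14$ ($K = - 2 \left(\left(-3\right) 1 - 4\right) = - 2 \left(-3 - 4\right) = \left(-2\right) \left(-7\right) = 14$)
$o{\left(Y \right)} = 14$
$\left(o{\left(4 \right)} \left(-4\right) + 54 \cdot 83\right) \left(-11\right) = \left(14 \left(-4\right) + 54 \cdot 83\right) \left(-11\right) = \left(-56 + 4482\right) \left(-11\right) = 4426 \left(-11\right) = -48686$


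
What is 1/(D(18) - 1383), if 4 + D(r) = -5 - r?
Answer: -1/1410 ≈ -0.00070922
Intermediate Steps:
D(r) = -9 - r (D(r) = -4 + (-5 - r) = -9 - r)
1/(D(18) - 1383) = 1/((-9 - 1*18) - 1383) = 1/((-9 - 18) - 1383) = 1/(-27 - 1383) = 1/(-1410) = -1/1410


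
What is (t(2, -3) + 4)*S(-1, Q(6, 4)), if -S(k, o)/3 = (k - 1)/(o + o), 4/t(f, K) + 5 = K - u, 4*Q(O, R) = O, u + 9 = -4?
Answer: 48/5 ≈ 9.6000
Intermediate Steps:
u = -13 (u = -9 - 4 = -13)
Q(O, R) = O/4
t(f, K) = 4/(8 + K) (t(f, K) = 4/(-5 + (K - 1*(-13))) = 4/(-5 + (K + 13)) = 4/(-5 + (13 + K)) = 4/(8 + K))
S(k, o) = -3*(-1 + k)/(2*o) (S(k, o) = -3*(k - 1)/(o + o) = -3*(-1 + k)/(2*o))
(t(2, -3) + 4)*S(-1, Q(6, 4)) = (4/(8 - 3) + 4)*(3*(1 - 1*(-1))/(2*(((¼)*6)))) = (4/5 + 4)*(3*(1 + 1)/(2*(3/2))) = (4*(⅕) + 4)*((3/2)*(⅔)*2) = (⅘ + 4)*2 = (24/5)*2 = 48/5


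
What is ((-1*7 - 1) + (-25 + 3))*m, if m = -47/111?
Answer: 470/37 ≈ 12.703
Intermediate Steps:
m = -47/111 (m = -47*1/111 = -47/111 ≈ -0.42342)
((-1*7 - 1) + (-25 + 3))*m = ((-1*7 - 1) + (-25 + 3))*(-47/111) = ((-7 - 1) - 22)*(-47/111) = (-8 - 22)*(-47/111) = -30*(-47/111) = 470/37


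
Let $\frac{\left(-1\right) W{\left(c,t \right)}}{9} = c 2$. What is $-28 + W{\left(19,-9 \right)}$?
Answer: $-370$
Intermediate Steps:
$W{\left(c,t \right)} = - 18 c$ ($W{\left(c,t \right)} = - 9 c 2 = - 9 \cdot 2 c = - 18 c$)
$-28 + W{\left(19,-9 \right)} = -28 - 342 = -370$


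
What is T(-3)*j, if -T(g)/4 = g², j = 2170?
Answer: -78120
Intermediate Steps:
T(g) = -4*g²
T(-3)*j = -4*(-3)²*2170 = -4*9*2170 = -36*2170 = -78120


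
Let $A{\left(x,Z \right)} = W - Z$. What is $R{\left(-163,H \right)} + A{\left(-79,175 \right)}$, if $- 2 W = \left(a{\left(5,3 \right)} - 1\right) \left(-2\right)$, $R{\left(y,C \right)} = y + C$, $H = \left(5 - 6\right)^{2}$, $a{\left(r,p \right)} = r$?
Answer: $-333$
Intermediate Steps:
$H = 1$ ($H = \left(-1\right)^{2} = 1$)
$R{\left(y,C \right)} = C + y$
$W = 4$ ($W = - \frac{\left(5 - 1\right) \left(-2\right)}{2} = - \frac{4 \left(-2\right)}{2} = \left(- \frac{1}{2}\right) \left(-8\right) = 4$)
$A{\left(x,Z \right)} = 4 - Z$
$R{\left(-163,H \right)} + A{\left(-79,175 \right)} = \left(1 - 163\right) + \left(4 - 175\right) = -162 + \left(4 - 175\right) = -162 - 171 = -333$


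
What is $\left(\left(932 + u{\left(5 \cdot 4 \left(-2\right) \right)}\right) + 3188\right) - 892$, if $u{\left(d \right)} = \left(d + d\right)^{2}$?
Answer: $9628$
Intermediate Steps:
$u{\left(d \right)} = 4 d^{2}$ ($u{\left(d \right)} = \left(2 d\right)^{2} = 4 d^{2}$)
$\left(\left(932 + u{\left(5 \cdot 4 \left(-2\right) \right)}\right) + 3188\right) - 892 = \left(\left(932 + 4 \left(5 \cdot 4 \left(-2\right)\right)^{2}\right) + 3188\right) - 892 = \left(\left(932 + 4 \left(20 \left(-2\right)\right)^{2}\right) + 3188\right) - 892 = \left(\left(932 + 4 \left(-40\right)^{2}\right) + 3188\right) - 892 = \left(\left(932 + 4 \cdot 1600\right) + 3188\right) - 892 = \left(\left(932 + 6400\right) + 3188\right) - 892 = \left(7332 + 3188\right) - 892 = 10520 - 892 = 9628$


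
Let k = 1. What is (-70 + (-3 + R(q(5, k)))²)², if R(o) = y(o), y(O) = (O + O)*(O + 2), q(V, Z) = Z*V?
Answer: 19527561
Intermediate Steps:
q(V, Z) = V*Z
y(O) = 2*O*(2 + O) (y(O) = (2*O)*(2 + O) = 2*O*(2 + O))
R(o) = 2*o*(2 + o)
(-70 + (-3 + R(q(5, k)))²)² = (-70 + (-3 + 2*(5*1)*(2 + 5*1))²)² = (-70 + (-3 + 2*5*(2 + 5))²)² = (-70 + (-3 + 2*5*7)²)² = (-70 + (-3 + 70)²)² = (-70 + 67²)² = (-70 + 4489)² = 4419² = 19527561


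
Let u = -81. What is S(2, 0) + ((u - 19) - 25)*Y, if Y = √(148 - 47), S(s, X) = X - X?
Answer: -125*√101 ≈ -1256.2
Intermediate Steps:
S(s, X) = 0
Y = √101 ≈ 10.050
S(2, 0) + ((u - 19) - 25)*Y = 0 + ((-81 - 19) - 25)*√101 = 0 + (-100 - 25)*√101 = 0 - 125*√101 = -125*√101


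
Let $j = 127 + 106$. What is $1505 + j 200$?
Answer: $48105$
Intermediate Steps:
$j = 233$
$1505 + j 200 = 1505 + 233 \cdot 200 = 1505 + 46600 = 48105$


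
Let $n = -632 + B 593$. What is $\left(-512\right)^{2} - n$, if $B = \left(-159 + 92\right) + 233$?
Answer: $164338$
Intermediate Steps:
$B = 166$ ($B = -67 + 233 = 166$)
$n = 97806$ ($n = -632 + 166 \cdot 593 = -632 + 98438 = 97806$)
$\left(-512\right)^{2} - n = \left(-512\right)^{2} - 97806 = 262144 - 97806 = 164338$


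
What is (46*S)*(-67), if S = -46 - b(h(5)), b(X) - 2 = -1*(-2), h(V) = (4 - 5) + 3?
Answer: 154100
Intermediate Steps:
h(V) = 2 (h(V) = -1 + 3 = 2)
b(X) = 4 (b(X) = 2 - 1*(-2) = 2 + 2 = 4)
S = -50 (S = -46 - 1*4 = -46 - 4 = -50)
(46*S)*(-67) = (46*(-50))*(-67) = -2300*(-67) = 154100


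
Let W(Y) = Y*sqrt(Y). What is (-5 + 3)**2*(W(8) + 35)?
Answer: 140 + 64*sqrt(2) ≈ 230.51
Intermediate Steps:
W(Y) = Y**(3/2)
(-5 + 3)**2*(W(8) + 35) = (-5 + 3)**2*(8**(3/2) + 35) = (-2)**2*(16*sqrt(2) + 35) = 4*(35 + 16*sqrt(2)) = 140 + 64*sqrt(2)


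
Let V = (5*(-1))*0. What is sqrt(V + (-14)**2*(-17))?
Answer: 14*I*sqrt(17) ≈ 57.724*I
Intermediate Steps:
V = 0 (V = -5*0 = 0)
sqrt(V + (-14)**2*(-17)) = sqrt(0 + (-14)**2*(-17)) = sqrt(0 + 196*(-17)) = sqrt(0 - 3332) = sqrt(-3332) = 14*I*sqrt(17)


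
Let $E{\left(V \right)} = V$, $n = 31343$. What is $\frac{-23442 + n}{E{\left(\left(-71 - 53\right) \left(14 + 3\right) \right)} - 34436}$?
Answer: $- \frac{7901}{36544} \approx -0.21621$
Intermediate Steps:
$\frac{-23442 + n}{E{\left(\left(-71 - 53\right) \left(14 + 3\right) \right)} - 34436} = \frac{-23442 + 31343}{\left(-71 - 53\right) \left(14 + 3\right) - 34436} = \frac{7901}{\left(-124\right) 17 - 34436} = \frac{7901}{-2108 - 34436} = \frac{7901}{-36544} = 7901 \left(- \frac{1}{36544}\right) = - \frac{7901}{36544}$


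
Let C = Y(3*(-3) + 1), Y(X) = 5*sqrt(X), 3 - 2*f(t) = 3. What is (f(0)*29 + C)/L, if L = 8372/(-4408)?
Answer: -11020*I*sqrt(2)/2093 ≈ -7.4461*I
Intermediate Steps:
f(t) = 0 (f(t) = 3/2 - 1/2*3 = 3/2 - 3/2 = 0)
C = 10*I*sqrt(2) (C = 5*sqrt(3*(-3) + 1) = 5*sqrt(-9 + 1) = 5*sqrt(-8) = 5*(2*I*sqrt(2)) = 10*I*sqrt(2) ≈ 14.142*I)
L = -2093/1102 (L = 8372*(-1/4408) = -2093/1102 ≈ -1.8993)
(f(0)*29 + C)/L = (0*29 + 10*I*sqrt(2))/(-2093/1102) = (0 + 10*I*sqrt(2))*(-1102/2093) = (10*I*sqrt(2))*(-1102/2093) = -11020*I*sqrt(2)/2093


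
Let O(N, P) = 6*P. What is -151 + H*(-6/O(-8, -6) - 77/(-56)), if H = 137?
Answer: 1445/24 ≈ 60.208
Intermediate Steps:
-151 + H*(-6/O(-8, -6) - 77/(-56)) = -151 + 137*(-6/(6*(-6)) - 77/(-56)) = -151 + 137*(-6/(-36) - 77*(-1/56)) = -151 + 137*(-6*(-1/36) + 11/8) = -151 + 137*(⅙ + 11/8) = -151 + 137*(37/24) = -151 + 5069/24 = 1445/24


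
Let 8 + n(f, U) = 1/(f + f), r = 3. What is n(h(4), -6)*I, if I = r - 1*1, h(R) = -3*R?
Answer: -193/12 ≈ -16.083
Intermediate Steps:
n(f, U) = -8 + 1/(2*f) (n(f, U) = -8 + 1/(f + f) = -8 + 1/(2*f))
I = 2 (I = 3 - 1*1 = 3 - 1 = 2)
n(h(4), -6)*I = (-8 + 1/(2*((-3*4))))*2 = (-8 + (1/2)/(-12))*2 = (-8 + (1/2)*(-1/12))*2 = (-8 - 1/24)*2 = -193/24*2 = -193/12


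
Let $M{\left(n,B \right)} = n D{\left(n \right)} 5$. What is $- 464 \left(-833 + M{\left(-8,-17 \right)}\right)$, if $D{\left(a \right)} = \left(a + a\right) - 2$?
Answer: $52432$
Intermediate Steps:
$D{\left(a \right)} = -2 + 2 a$ ($D{\left(a \right)} = 2 a - 2 = -2 + 2 a$)
$M{\left(n,B \right)} = 5 n \left(-2 + 2 n\right)$ ($M{\left(n,B \right)} = n \left(-2 + 2 n\right) 5 = 5 n \left(-2 + 2 n\right)$)
$- 464 \left(-833 + M{\left(-8,-17 \right)}\right) = - 464 \left(-833 + 10 \left(-8\right) \left(-1 - 8\right)\right) = - 464 \left(-833 + 10 \left(-8\right) \left(-9\right)\right) = - 464 \left(-833 + 720\right) = \left(-464\right) \left(-113\right) = 52432$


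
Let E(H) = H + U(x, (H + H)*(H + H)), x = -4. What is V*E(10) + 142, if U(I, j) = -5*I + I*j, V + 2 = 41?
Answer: -61088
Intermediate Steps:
V = 39 (V = -2 + 41 = 39)
E(H) = 20 + H - 16*H² (E(H) = H - 4*(-5 + (H + H)*(H + H)) = H - 4*(-5 + (2*H)*(2*H)) = H - 4*(-5 + 4*H²) = H + (20 - 16*H²) = 20 + H - 16*H²)
V*E(10) + 142 = 39*(20 + 10 - 16*10²) + 142 = 39*(20 + 10 - 16*100) + 142 = 39*(20 + 10 - 1600) + 142 = 39*(-1570) + 142 = -61230 + 142 = -61088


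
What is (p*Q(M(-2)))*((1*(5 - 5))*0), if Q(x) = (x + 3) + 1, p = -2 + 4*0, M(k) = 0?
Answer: 0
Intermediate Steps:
p = -2 (p = -2 + 0 = -2)
Q(x) = 4 + x (Q(x) = (3 + x) + 1 = 4 + x)
(p*Q(M(-2)))*((1*(5 - 5))*0) = (-2*(4 + 0))*((1*(5 - 5))*0) = (-2*4)*((1*0)*0) = -0*0 = -8*0 = 0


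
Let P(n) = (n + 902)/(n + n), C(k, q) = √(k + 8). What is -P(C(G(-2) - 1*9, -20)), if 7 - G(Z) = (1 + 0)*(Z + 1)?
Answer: -½ - 451*√7/7 ≈ -170.96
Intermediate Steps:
G(Z) = 6 - Z (G(Z) = 7 - (1 + 0)*(Z + 1) = 7 - (1 + Z) = 7 + (-1 - Z) = 6 - Z)
C(k, q) = √(8 + k)
P(n) = (902 + n)/(2*n) (P(n) = (902 + n)/((2*n)) = (902 + n)*(1/(2*n)) = (902 + n)/(2*n))
-P(C(G(-2) - 1*9, -20)) = -(902 + √(8 + ((6 - 1*(-2)) - 1*9)))/(2*(√(8 + ((6 - 1*(-2)) - 1*9)))) = -(902 + √(8 + ((6 + 2) - 9)))/(2*(√(8 + ((6 + 2) - 9)))) = -(902 + √(8 + (8 - 9)))/(2*(√(8 + (8 - 9)))) = -(902 + √(8 - 1))/(2*(√(8 - 1))) = -(902 + √7)/(2*(√7)) = -√7/7*(902 + √7)/2 = -√7*(902 + √7)/14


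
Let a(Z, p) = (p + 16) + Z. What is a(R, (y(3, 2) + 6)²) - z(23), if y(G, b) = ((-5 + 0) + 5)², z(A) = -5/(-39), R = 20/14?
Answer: 14551/273 ≈ 53.300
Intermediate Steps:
R = 10/7 (R = 20*(1/14) = 10/7 ≈ 1.4286)
z(A) = 5/39 (z(A) = -5*(-1/39) = 5/39)
y(G, b) = 0 (y(G, b) = (-5 + 5)² = 0² = 0)
a(Z, p) = 16 + Z + p (a(Z, p) = (16 + p) + Z = 16 + Z + p)
a(R, (y(3, 2) + 6)²) - z(23) = (16 + 10/7 + (0 + 6)²) - 1*5/39 = (16 + 10/7 + 6²) - 5/39 = (16 + 10/7 + 36) - 5/39 = 374/7 - 5/39 = 14551/273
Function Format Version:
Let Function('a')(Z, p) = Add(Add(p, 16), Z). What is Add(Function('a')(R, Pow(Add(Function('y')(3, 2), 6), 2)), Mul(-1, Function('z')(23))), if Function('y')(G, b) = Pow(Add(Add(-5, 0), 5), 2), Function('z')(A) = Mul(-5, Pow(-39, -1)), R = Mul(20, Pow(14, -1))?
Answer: Rational(14551, 273) ≈ 53.300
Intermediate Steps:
R = Rational(10, 7) (R = Mul(20, Rational(1, 14)) = Rational(10, 7) ≈ 1.4286)
Function('z')(A) = Rational(5, 39) (Function('z')(A) = Mul(-5, Rational(-1, 39)) = Rational(5, 39))
Function('y')(G, b) = 0 (Function('y')(G, b) = Pow(Add(-5, 5), 2) = Pow(0, 2) = 0)
Function('a')(Z, p) = Add(16, Z, p) (Function('a')(Z, p) = Add(Add(16, p), Z) = Add(16, Z, p))
Add(Function('a')(R, Pow(Add(Function('y')(3, 2), 6), 2)), Mul(-1, Function('z')(23))) = Add(Add(16, Rational(10, 7), Pow(Add(0, 6), 2)), Mul(-1, Rational(5, 39))) = Add(Add(16, Rational(10, 7), Pow(6, 2)), Rational(-5, 39)) = Add(Add(16, Rational(10, 7), 36), Rational(-5, 39)) = Add(Rational(374, 7), Rational(-5, 39)) = Rational(14551, 273)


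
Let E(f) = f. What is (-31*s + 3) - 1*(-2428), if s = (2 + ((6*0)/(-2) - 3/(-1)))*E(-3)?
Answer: 2896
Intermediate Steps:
s = -15 (s = (2 + ((6*0)/(-2) - 3/(-1)))*(-3) = (2 + (0*(-½) - 3*(-1)))*(-3) = (2 + (0 + 3))*(-3) = (2 + 3)*(-3) = 5*(-3) = -15)
(-31*s + 3) - 1*(-2428) = (-31*(-15) + 3) - 1*(-2428) = (465 + 3) + 2428 = 468 + 2428 = 2896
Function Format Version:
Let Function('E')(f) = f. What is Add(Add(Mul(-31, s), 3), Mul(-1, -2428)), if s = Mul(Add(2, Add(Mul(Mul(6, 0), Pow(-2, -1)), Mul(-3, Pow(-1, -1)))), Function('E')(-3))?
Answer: 2896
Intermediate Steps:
s = -15 (s = Mul(Add(2, Add(Mul(Mul(6, 0), Pow(-2, -1)), Mul(-3, Pow(-1, -1)))), -3) = Mul(Add(2, Add(Mul(0, Rational(-1, 2)), Mul(-3, -1))), -3) = Mul(Add(2, Add(0, 3)), -3) = Mul(Add(2, 3), -3) = Mul(5, -3) = -15)
Add(Add(Mul(-31, s), 3), Mul(-1, -2428)) = Add(Add(Mul(-31, -15), 3), Mul(-1, -2428)) = Add(Add(465, 3), 2428) = Add(468, 2428) = 2896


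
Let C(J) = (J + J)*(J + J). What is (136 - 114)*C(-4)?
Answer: 1408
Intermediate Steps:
C(J) = 4*J**2 (C(J) = (2*J)*(2*J) = 4*J**2)
(136 - 114)*C(-4) = (136 - 114)*(4*(-4)**2) = 22*(4*16) = 22*64 = 1408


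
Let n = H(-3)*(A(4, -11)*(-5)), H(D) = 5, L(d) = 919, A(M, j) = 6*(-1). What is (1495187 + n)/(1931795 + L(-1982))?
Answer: 1495337/1932714 ≈ 0.77370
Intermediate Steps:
A(M, j) = -6
n = 150 (n = 5*(-6*(-5)) = 5*30 = 150)
(1495187 + n)/(1931795 + L(-1982)) = (1495187 + 150)/(1931795 + 919) = 1495337/1932714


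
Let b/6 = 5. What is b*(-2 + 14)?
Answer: 360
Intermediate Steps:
b = 30 (b = 6*5 = 30)
b*(-2 + 14) = 30*(-2 + 14) = 30*12 = 360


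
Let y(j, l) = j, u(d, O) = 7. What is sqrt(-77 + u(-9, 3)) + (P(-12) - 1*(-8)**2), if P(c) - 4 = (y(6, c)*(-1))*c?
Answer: 12 + I*sqrt(70) ≈ 12.0 + 8.3666*I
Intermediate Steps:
P(c) = 4 - 6*c (P(c) = 4 + (6*(-1))*c = 4 - 6*c)
sqrt(-77 + u(-9, 3)) + (P(-12) - 1*(-8)**2) = sqrt(-77 + 7) + ((4 - 6*(-12)) - 1*(-8)**2) = sqrt(-70) + ((4 + 72) - 1*64) = I*sqrt(70) + (76 - 64) = I*sqrt(70) + 12 = 12 + I*sqrt(70)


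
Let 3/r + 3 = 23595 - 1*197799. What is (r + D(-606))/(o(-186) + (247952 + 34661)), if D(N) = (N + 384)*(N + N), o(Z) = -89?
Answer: 15624277415/16405886156 ≈ 0.95236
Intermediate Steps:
r = -1/58069 (r = 3/(-3 + (23595 - 1*197799)) = 3/(-3 + (23595 - 197799)) = 3/(-3 - 174204) = 3/(-174207) = 3*(-1/174207) = -1/58069 ≈ -1.7221e-5)
D(N) = 2*N*(384 + N) (D(N) = (384 + N)*(2*N) = 2*N*(384 + N))
(r + D(-606))/(o(-186) + (247952 + 34661)) = (-1/58069 + 2*(-606)*(384 - 606))/(-89 + (247952 + 34661)) = (-1/58069 + 2*(-606)*(-222))/(-89 + 282613) = (-1/58069 + 269064)/282524 = (15624277415/58069)*(1/282524) = 15624277415/16405886156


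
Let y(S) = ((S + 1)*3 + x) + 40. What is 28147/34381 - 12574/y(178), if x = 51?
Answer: -207315189/10795634 ≈ -19.204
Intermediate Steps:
y(S) = 94 + 3*S (y(S) = ((S + 1)*3 + 51) + 40 = ((1 + S)*3 + 51) + 40 = ((3 + 3*S) + 51) + 40 = (54 + 3*S) + 40 = 94 + 3*S)
28147/34381 - 12574/y(178) = 28147/34381 - 12574/(94 + 3*178) = 28147*(1/34381) - 12574/(94 + 534) = 28147/34381 - 12574/628 = 28147/34381 - 12574*1/628 = 28147/34381 - 6287/314 = -207315189/10795634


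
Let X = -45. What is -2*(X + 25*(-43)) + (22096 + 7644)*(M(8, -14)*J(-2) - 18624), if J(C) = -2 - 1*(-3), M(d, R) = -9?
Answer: -554143180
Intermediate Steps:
J(C) = 1 (J(C) = -2 + 3 = 1)
-2*(X + 25*(-43)) + (22096 + 7644)*(M(8, -14)*J(-2) - 18624) = -2*(-45 + 25*(-43)) + (22096 + 7644)*(-9*1 - 18624) = -2*(-45 - 1075) + 29740*(-9 - 18624) = -2*(-1120) + 29740*(-18633) = 2240 - 554145420 = -554143180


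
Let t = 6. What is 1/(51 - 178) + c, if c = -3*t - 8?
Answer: -3303/127 ≈ -26.008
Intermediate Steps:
c = -26 (c = -3*6 - 8 = -18 - 8 = -26)
1/(51 - 178) + c = 1/(51 - 178) - 26 = 1/(-127) - 26 = -1/127 - 26 = -3303/127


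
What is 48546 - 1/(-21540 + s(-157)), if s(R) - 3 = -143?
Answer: 1052477281/21680 ≈ 48546.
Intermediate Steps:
s(R) = -140 (s(R) = 3 - 143 = -140)
48546 - 1/(-21540 + s(-157)) = 48546 - 1/(-21540 - 140) = 48546 - 1/(-21680) = 48546 - 1*(-1/21680) = 48546 + 1/21680 = 1052477281/21680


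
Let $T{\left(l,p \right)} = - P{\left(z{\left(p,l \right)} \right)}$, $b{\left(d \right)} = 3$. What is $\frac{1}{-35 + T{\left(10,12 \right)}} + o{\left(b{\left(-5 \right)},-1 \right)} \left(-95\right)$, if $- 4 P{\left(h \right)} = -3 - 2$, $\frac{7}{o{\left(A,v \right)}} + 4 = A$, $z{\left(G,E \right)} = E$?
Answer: $\frac{96421}{145} \approx 664.97$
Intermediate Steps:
$o{\left(A,v \right)} = \frac{7}{-4 + A}$
$P{\left(h \right)} = \frac{5}{4}$ ($P{\left(h \right)} = - \frac{-3 - 2}{4} = \left(- \frac{1}{4}\right) \left(-5\right) = \frac{5}{4}$)
$T{\left(l,p \right)} = - \frac{5}{4}$ ($T{\left(l,p \right)} = \left(-1\right) \frac{5}{4} = - \frac{5}{4}$)
$\frac{1}{-35 + T{\left(10,12 \right)}} + o{\left(b{\left(-5 \right)},-1 \right)} \left(-95\right) = \frac{1}{-35 - \frac{5}{4}} + \frac{7}{-4 + 3} \left(-95\right) = \frac{1}{- \frac{145}{4}} + \frac{7}{-1} \left(-95\right) = - \frac{4}{145} + 7 \left(-1\right) \left(-95\right) = - \frac{4}{145} - -665 = - \frac{4}{145} + 665 = \frac{96421}{145}$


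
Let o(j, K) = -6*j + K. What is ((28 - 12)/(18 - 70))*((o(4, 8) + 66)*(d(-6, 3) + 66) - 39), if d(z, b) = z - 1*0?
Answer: -11844/13 ≈ -911.08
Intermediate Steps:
d(z, b) = z (d(z, b) = z + 0 = z)
o(j, K) = K - 6*j
((28 - 12)/(18 - 70))*((o(4, 8) + 66)*(d(-6, 3) + 66) - 39) = ((28 - 12)/(18 - 70))*(((8 - 6*4) + 66)*(-6 + 66) - 39) = (16/(-52))*(((8 - 24) + 66)*60 - 39) = (16*(-1/52))*((-16 + 66)*60 - 39) = -4*(50*60 - 39)/13 = -4*(3000 - 39)/13 = -4/13*2961 = -11844/13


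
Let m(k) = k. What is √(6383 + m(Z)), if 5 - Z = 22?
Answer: √6366 ≈ 79.787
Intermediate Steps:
Z = -17 (Z = 5 - 1*22 = 5 - 22 = -17)
√(6383 + m(Z)) = √(6383 - 17) = √6366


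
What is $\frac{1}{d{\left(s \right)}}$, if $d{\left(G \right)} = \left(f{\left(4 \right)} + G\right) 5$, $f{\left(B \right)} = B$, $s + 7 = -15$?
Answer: $- \frac{1}{90} \approx -0.011111$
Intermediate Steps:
$s = -22$ ($s = -7 - 15 = -22$)
$d{\left(G \right)} = 20 + 5 G$ ($d{\left(G \right)} = \left(4 + G\right) 5 = 20 + 5 G$)
$\frac{1}{d{\left(s \right)}} = \frac{1}{20 + 5 \left(-22\right)} = \frac{1}{20 - 110} = \frac{1}{-90} = - \frac{1}{90}$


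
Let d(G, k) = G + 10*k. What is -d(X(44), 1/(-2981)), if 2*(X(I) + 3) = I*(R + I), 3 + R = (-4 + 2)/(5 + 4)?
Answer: -23988017/26829 ≈ -894.11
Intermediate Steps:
R = -29/9 (R = -3 + (-4 + 2)/(5 + 4) = -3 - 2/9 = -29/9 ≈ -3.2222)
X(I) = -3 + I*(-29/9 + I)/2 (X(I) = -3 + (I*(-29/9 + I))/2 = -3 + I*(-29/9 + I)/2)
-d(X(44), 1/(-2981)) = -((-3 + (½)*44² - 29/18*44) + 10/(-2981)) = -((-3 + (½)*1936 - 638/9) + 10*(-1/2981)) = -((-3 + 968 - 638/9) - 10/2981) = -(8047/9 - 10/2981) = -1*23988017/26829 = -23988017/26829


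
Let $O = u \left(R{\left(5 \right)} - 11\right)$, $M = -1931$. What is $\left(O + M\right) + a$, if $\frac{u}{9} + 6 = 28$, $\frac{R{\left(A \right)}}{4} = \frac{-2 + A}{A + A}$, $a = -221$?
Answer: $- \frac{20462}{5} \approx -4092.4$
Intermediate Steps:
$R{\left(A \right)} = \frac{2 \left(-2 + A\right)}{A}$ ($R{\left(A \right)} = 4 \frac{-2 + A}{A + A} = 4 \frac{-2 + A}{2 A} = \frac{2 \left(-2 + A\right)}{A}$)
$u = 198$ ($u = -54 + 9 \cdot 28 = -54 + 252 = 198$)
$O = - \frac{9702}{5}$ ($O = 198 \left(\left(2 - \frac{4}{5}\right) - 11\right) = 198 \left(\frac{6}{5} - 11\right) = 198 \left(- \frac{49}{5}\right) = - \frac{9702}{5} \approx -1940.4$)
$\left(O + M\right) + a = \left(- \frac{9702}{5} - 1931\right) - 221 = - \frac{19357}{5} - 221 = - \frac{20462}{5}$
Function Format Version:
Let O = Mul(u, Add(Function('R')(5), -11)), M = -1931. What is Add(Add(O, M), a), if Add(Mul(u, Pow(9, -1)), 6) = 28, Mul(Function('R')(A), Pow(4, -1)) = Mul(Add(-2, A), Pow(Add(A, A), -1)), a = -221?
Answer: Rational(-20462, 5) ≈ -4092.4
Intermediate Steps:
Function('R')(A) = Mul(2, Pow(A, -1), Add(-2, A)) (Function('R')(A) = Mul(4, Mul(Add(-2, A), Pow(Add(A, A), -1))) = Mul(4, Mul(Add(-2, A), Pow(Mul(2, A), -1))) = Mul(4, Mul(Add(-2, A), Mul(Rational(1, 2), Pow(A, -1)))) = Mul(4, Mul(Rational(1, 2), Pow(A, -1), Add(-2, A))) = Mul(2, Pow(A, -1), Add(-2, A)))
u = 198 (u = Add(-54, Mul(9, 28)) = Add(-54, 252) = 198)
O = Rational(-9702, 5) (O = Mul(198, Add(Add(2, Mul(-4, Pow(5, -1))), -11)) = Mul(198, Add(Add(2, Mul(-4, Rational(1, 5))), -11)) = Mul(198, Add(Add(2, Rational(-4, 5)), -11)) = Mul(198, Add(Rational(6, 5), -11)) = Mul(198, Rational(-49, 5)) = Rational(-9702, 5) ≈ -1940.4)
Add(Add(O, M), a) = Add(Add(Rational(-9702, 5), -1931), -221) = Add(Rational(-19357, 5), -221) = Rational(-20462, 5)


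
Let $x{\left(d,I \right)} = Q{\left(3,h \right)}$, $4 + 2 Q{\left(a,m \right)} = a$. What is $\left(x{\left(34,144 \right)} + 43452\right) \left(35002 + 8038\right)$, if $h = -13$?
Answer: $1870152560$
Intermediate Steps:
$Q{\left(a,m \right)} = -2 + \frac{a}{2}$
$x{\left(d,I \right)} = - \frac{1}{2}$ ($x{\left(d,I \right)} = -2 + \frac{1}{2} \cdot 3 = -2 + \frac{3}{2} = - \frac{1}{2}$)
$\left(x{\left(34,144 \right)} + 43452\right) \left(35002 + 8038\right) = \left(- \frac{1}{2} + 43452\right) \left(35002 + 8038\right) = \frac{86903}{2} \cdot 43040 = 1870152560$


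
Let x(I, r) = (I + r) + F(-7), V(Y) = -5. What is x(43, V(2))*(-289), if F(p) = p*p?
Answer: -25143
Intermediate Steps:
F(p) = p²
x(I, r) = 49 + I + r (x(I, r) = (I + r) + (-7)² = (I + r) + 49 = 49 + I + r)
x(43, V(2))*(-289) = (49 + 43 - 5)*(-289) = 87*(-289) = -25143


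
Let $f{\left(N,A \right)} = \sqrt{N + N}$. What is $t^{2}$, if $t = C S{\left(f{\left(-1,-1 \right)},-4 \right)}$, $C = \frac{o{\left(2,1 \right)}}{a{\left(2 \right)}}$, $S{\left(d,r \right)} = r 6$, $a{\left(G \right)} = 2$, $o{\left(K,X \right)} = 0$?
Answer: $0$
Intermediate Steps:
$f{\left(N,A \right)} = \sqrt{2} \sqrt{N}$ ($f{\left(N,A \right)} = \sqrt{2 N} = \sqrt{2} \sqrt{N}$)
$S{\left(d,r \right)} = 6 r$
$C = 0$ ($C = \frac{0}{2} = 0 \cdot \frac{1}{2} = 0$)
$t = 0$ ($t = 0 \cdot 6 \left(-4\right) = 0 \left(-24\right) = 0$)
$t^{2} = 0^{2} = 0$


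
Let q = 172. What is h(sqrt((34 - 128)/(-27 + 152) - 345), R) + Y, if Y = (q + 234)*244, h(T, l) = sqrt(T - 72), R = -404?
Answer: 99064 + sqrt(-1800 + I*sqrt(216095))/5 ≈ 99065.0 + 8.5546*I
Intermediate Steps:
h(T, l) = sqrt(-72 + T)
Y = 99064 (Y = (172 + 234)*244 = 406*244 = 99064)
h(sqrt((34 - 128)/(-27 + 152) - 345), R) + Y = sqrt(-72 + sqrt((34 - 128)/(-27 + 152) - 345)) + 99064 = sqrt(-72 + sqrt(-94/125 - 345)) + 99064 = sqrt(-72 + sqrt(-43219/125)) + 99064 = sqrt(-72 + I*sqrt(216095)/25) + 99064 = 99064 + sqrt(-72 + I*sqrt(216095)/25)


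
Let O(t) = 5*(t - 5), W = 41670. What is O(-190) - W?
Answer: -42645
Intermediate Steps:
O(t) = -25 + 5*t (O(t) = 5*(-5 + t) = -25 + 5*t)
O(-190) - W = (-25 + 5*(-190)) - 1*41670 = (-25 - 950) - 41670 = -975 - 41670 = -42645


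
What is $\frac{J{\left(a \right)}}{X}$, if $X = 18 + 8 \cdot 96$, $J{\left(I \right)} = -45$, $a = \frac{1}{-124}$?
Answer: $- \frac{15}{262} \approx -0.057252$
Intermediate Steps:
$a = - \frac{1}{124} \approx -0.0080645$
$X = 786$ ($X = 18 + 768 = 786$)
$\frac{J{\left(a \right)}}{X} = - \frac{45}{786} = \left(-45\right) \frac{1}{786} = - \frac{15}{262}$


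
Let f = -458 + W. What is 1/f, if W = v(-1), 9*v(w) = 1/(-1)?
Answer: -9/4123 ≈ -0.0021829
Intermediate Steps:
v(w) = -⅑ (v(w) = (⅑)/(-1) = (⅑)*(-1) = -⅑)
W = -⅑ ≈ -0.11111
f = -4123/9 (f = -458 - ⅑ = -4123/9 ≈ -458.11)
1/f = 1/(-4123/9) = -9/4123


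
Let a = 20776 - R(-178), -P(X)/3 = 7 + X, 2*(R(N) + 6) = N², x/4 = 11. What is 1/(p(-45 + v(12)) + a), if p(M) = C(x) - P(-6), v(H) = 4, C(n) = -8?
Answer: 1/4935 ≈ 0.00020263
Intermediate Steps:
x = 44 (x = 4*11 = 44)
R(N) = -6 + N²/2
P(X) = -21 - 3*X (P(X) = -3*(7 + X) = -21 - 3*X)
a = 4940 (a = 20776 - (-6 + (½)*(-178)²) = 20776 - (-6 + (½)*31684) = 20776 - (-6 + 15842) = 20776 - 1*15836 = 20776 - 15836 = 4940)
p(M) = -5 (p(M) = -8 - (-21 - 3*(-6)) = -8 - (-21 + 18) = -8 - 1*(-3) = -8 + 3 = -5)
1/(p(-45 + v(12)) + a) = 1/(-5 + 4940) = 1/4935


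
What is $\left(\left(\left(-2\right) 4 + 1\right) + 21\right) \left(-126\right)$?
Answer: $-1764$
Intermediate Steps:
$\left(\left(\left(-2\right) 4 + 1\right) + 21\right) \left(-126\right) = \left(\left(-8 + 1\right) + 21\right) \left(-126\right) = \left(-7 + 21\right) \left(-126\right) = 14 \left(-126\right) = -1764$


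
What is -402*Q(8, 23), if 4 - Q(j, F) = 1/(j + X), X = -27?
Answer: -30954/19 ≈ -1629.2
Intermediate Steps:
Q(j, F) = 4 - 1/(-27 + j) (Q(j, F) = 4 - 1/(j - 27) = 4 - 1/(-27 + j))
-402*Q(8, 23) = -402*(-109 + 4*8)/(-27 + 8) = -402*(-109 + 32)/(-19) = -(-402)*(-77)/19 = -402*77/19 = -30954/19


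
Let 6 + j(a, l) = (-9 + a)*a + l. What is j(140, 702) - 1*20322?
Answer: -1286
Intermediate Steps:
j(a, l) = -6 + l + a*(-9 + a) (j(a, l) = -6 + ((-9 + a)*a + l) = -6 + (a*(-9 + a) + l) = -6 + (l + a*(-9 + a)) = -6 + l + a*(-9 + a))
j(140, 702) - 1*20322 = (-6 + 702 + 140**2 - 9*140) - 1*20322 = (-6 + 702 + 19600 - 1260) - 20322 = 19036 - 20322 = -1286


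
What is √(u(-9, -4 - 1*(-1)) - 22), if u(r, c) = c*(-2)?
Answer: 4*I ≈ 4.0*I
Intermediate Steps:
u(r, c) = -2*c
√(u(-9, -4 - 1*(-1)) - 22) = √(-2*(-4 - 1*(-1)) - 22) = √(-2*(-4 + 1) - 22) = √(-2*(-3) - 22) = √(6 - 22) = √(-16) = 4*I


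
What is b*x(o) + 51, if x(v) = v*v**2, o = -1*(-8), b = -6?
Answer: -3021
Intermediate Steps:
o = 8
x(v) = v**3
b*x(o) + 51 = -6*8**3 + 51 = -6*512 + 51 = -3072 + 51 = -3021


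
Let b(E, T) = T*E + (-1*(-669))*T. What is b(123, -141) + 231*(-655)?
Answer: -262977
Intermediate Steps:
b(E, T) = 669*T + E*T (b(E, T) = E*T + 669*T = 669*T + E*T)
b(123, -141) + 231*(-655) = -141*(669 + 123) + 231*(-655) = -141*792 - 151305 = -111672 - 151305 = -262977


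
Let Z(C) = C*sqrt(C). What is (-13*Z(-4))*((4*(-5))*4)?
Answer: -8320*I ≈ -8320.0*I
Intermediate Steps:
Z(C) = C**(3/2)
(-13*Z(-4))*((4*(-5))*4) = (-(-104)*I)*((4*(-5))*4) = (-(-104)*I)*(-20*4) = (104*I)*(-80) = -8320*I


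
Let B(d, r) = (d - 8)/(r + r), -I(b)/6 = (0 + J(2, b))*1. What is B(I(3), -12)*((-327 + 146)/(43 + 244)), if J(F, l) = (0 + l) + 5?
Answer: -181/123 ≈ -1.4715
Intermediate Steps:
J(F, l) = 5 + l (J(F, l) = l + 5 = 5 + l)
I(b) = -30 - 6*b (I(b) = -6*(0 + (5 + b)) = -6*(5 + b) = -30 - 6*b)
B(d, r) = (-8 + d)/(2*r) (B(d, r) = (-8 + d)/((2*r)) = (-8 + d)*(1/(2*r)) = (-8 + d)/(2*r))
B(I(3), -12)*((-327 + 146)/(43 + 244)) = ((1/2)*(-8 + (-30 - 6*3))/(-12))*((-327 + 146)/(43 + 244)) = ((1/2)*(-1/12)*(-8 + (-30 - 18)))*(-181/287) = ((1/2)*(-1/12)*(-8 - 48))*(-181*1/287) = ((1/2)*(-1/12)*(-56))*(-181/287) = (7/3)*(-181/287) = -181/123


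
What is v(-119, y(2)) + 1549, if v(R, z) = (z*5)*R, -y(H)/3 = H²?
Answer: 8689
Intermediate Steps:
y(H) = -3*H²
v(R, z) = 5*R*z (v(R, z) = (5*z)*R = 5*R*z)
v(-119, y(2)) + 1549 = 5*(-119)*(-3*2²) + 1549 = 5*(-119)*(-3*4) + 1549 = 5*(-119)*(-12) + 1549 = 7140 + 1549 = 8689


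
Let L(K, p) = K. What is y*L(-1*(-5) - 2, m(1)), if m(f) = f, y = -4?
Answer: -12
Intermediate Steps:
y*L(-1*(-5) - 2, m(1)) = -4*(-1*(-5) - 2) = -4*(5 - 2) = -4*3 = -12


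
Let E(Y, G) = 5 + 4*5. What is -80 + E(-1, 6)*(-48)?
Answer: -1280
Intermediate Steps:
E(Y, G) = 25 (E(Y, G) = 5 + 20 = 25)
-80 + E(-1, 6)*(-48) = -80 + 25*(-48) = -80 - 1200 = -1280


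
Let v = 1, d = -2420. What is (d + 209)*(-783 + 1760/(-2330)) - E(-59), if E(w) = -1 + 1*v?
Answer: 403761765/233 ≈ 1.7329e+6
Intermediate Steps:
E(w) = 0 (E(w) = -1 + 1*1 = -1 + 1 = 0)
(d + 209)*(-783 + 1760/(-2330)) - E(-59) = (-2420 + 209)*(-783 + 1760/(-2330)) - 1*0 = -2211*(-783 + 1760*(-1/2330)) + 0 = -2211*(-783 - 176/233) + 0 = -2211*(-182615/233) + 0 = 403761765/233 + 0 = 403761765/233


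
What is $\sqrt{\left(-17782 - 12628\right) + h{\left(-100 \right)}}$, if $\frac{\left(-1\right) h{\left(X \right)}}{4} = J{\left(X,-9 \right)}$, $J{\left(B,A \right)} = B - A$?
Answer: $i \sqrt{30046} \approx 173.34 i$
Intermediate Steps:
$h{\left(X \right)} = -36 - 4 X$ ($h{\left(X \right)} = - 4 \left(X - -9\right) = - 4 \left(X + 9\right) = - 4 \left(9 + X\right) = -36 - 4 X$)
$\sqrt{\left(-17782 - 12628\right) + h{\left(-100 \right)}} = \sqrt{\left(-17782 - 12628\right) - -364} = \sqrt{\left(-17782 - 12628\right) + \left(-36 + 400\right)} = \sqrt{-30410 + 364} = \sqrt{-30046} = i \sqrt{30046}$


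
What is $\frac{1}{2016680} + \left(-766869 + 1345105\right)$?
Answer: $\frac{1166116976481}{2016680} \approx 5.7824 \cdot 10^{5}$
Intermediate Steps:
$\frac{1}{2016680} + \left(-766869 + 1345105\right) = \frac{1}{2016680} + 578236 = \frac{1166116976481}{2016680}$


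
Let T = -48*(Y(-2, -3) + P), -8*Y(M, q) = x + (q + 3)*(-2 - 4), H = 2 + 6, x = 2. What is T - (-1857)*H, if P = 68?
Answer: 11604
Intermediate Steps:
H = 8
Y(M, q) = 2 + 3*q/4 (Y(M, q) = -(2 + (q + 3)*(-2 - 4))/8 = -(2 + (3 + q)*(-6))/8 = -(2 + (-18 - 6*q))/8 = -(-16 - 6*q)/8 = 2 + 3*q/4)
T = -3252 (T = -48*((2 + (¾)*(-3)) + 68) = -48*((2 - 9/4) + 68) = -48*(-¼ + 68) = -48*271/4 = -3252)
T - (-1857)*H = -3252 - (-1857)*8 = -3252 - 1*(-14856) = -3252 + 14856 = 11604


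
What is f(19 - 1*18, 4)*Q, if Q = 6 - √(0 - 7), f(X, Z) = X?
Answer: 6 - I*√7 ≈ 6.0 - 2.6458*I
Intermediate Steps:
Q = 6 - I*√7 (Q = 6 - √(-7) = 6 - I*√7 ≈ 6.0 - 2.6458*I)
f(19 - 1*18, 4)*Q = (19 - 1*18)*(6 - I*√7) = (19 - 18)*(6 - I*√7) = 1*(6 - I*√7) = 6 - I*√7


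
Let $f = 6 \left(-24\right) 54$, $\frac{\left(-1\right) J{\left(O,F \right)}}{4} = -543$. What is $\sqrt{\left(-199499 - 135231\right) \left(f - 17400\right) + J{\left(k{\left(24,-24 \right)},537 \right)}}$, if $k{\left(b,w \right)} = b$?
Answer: $6 \sqrt{234087907} \approx 91800.0$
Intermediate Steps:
$J{\left(O,F \right)} = 2172$ ($J{\left(O,F \right)} = \left(-4\right) \left(-543\right) = 2172$)
$f = -7776$ ($f = \left(-144\right) 54 = -7776$)
$\sqrt{\left(-199499 - 135231\right) \left(f - 17400\right) + J{\left(k{\left(24,-24 \right)},537 \right)}} = \sqrt{\left(-199499 - 135231\right) \left(-7776 - 17400\right) + 2172} = \sqrt{- 334730 \left(-7776 - 17400\right) + 2172} = \sqrt{\left(-334730\right) \left(-25176\right) + 2172} = \sqrt{8427162480 + 2172} = \sqrt{8427164652} = 6 \sqrt{234087907}$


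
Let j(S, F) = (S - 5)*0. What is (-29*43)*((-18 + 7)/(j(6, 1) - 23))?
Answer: -13717/23 ≈ -596.39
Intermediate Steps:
j(S, F) = 0 (j(S, F) = (-5 + S)*0 = 0)
(-29*43)*((-18 + 7)/(j(6, 1) - 23)) = (-29*43)*((-18 + 7)/(0 - 23)) = -(-13717)/(-23) = -(-13717)*(-1)/23 = -1247*11/23 = -13717/23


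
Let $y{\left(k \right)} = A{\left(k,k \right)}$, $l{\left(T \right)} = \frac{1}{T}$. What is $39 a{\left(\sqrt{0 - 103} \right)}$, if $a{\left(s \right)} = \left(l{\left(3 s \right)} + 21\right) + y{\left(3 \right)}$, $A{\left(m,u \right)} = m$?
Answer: $936 - \frac{13 i \sqrt{103}}{103} \approx 936.0 - 1.2809 i$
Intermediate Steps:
$y{\left(k \right)} = k$
$a{\left(s \right)} = 24 + \frac{1}{3 s}$ ($a{\left(s \right)} = \left(\frac{1}{3 s} + 21\right) + 3 = \left(21 + \frac{1}{3 s}\right) + 3 = 24 + \frac{1}{3 s}$)
$39 a{\left(\sqrt{0 - 103} \right)} = 39 \left(24 + \frac{1}{3 \sqrt{0 - 103}}\right) = 39 \left(24 + \frac{1}{3 \sqrt{-103}}\right) = 39 \left(24 + \frac{1}{3 i \sqrt{103}}\right) = 39 \left(24 + \frac{\left(- \frac{1}{103}\right) i \sqrt{103}}{3}\right) = 39 \left(24 - \frac{i \sqrt{103}}{309}\right) = 936 - \frac{13 i \sqrt{103}}{103}$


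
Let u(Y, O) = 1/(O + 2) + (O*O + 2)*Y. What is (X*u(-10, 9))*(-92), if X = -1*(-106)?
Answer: 89026008/11 ≈ 8.0933e+6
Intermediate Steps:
X = 106
u(Y, O) = 1/(2 + O) + Y*(2 + O**2) (u(Y, O) = 1/(2 + O) + (O**2 + 2)*Y = 1/(2 + O) + (2 + O**2)*Y = 1/(2 + O) + Y*(2 + O**2))
(X*u(-10, 9))*(-92) = (106*((1 + 4*(-10) - 10*9**3 + 2*9*(-10) + 2*(-10)*9**2)/(2 + 9)))*(-92) = (106*((1 - 40 - 10*729 - 180 + 2*(-10)*81)/11))*(-92) = (106*((1 - 40 - 7290 - 180 - 1620)/11))*(-92) = (106*((1/11)*(-9129)))*(-92) = (106*(-9129/11))*(-92) = -967674/11*(-92) = 89026008/11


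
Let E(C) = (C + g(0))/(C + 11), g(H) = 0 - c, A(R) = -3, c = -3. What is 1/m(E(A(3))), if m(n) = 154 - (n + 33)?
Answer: 1/121 ≈ 0.0082645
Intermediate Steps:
g(H) = 3 (g(H) = 0 - 1*(-3) = 0 + 3 = 3)
E(C) = (3 + C)/(11 + C) (E(C) = (C + 3)/(C + 11) = (3 + C)/(11 + C))
m(n) = 121 - n (m(n) = 154 - (33 + n) = 154 + (-33 - n) = 121 - n)
1/m(E(A(3))) = 1/(121 - (3 - 3)/(11 - 3)) = 1/(121 - 0/8) = 1/(121 - 1*0) = 1/(121 + 0) = 1/121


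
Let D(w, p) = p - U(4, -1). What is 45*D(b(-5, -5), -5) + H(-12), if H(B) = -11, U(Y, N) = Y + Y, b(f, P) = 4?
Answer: -596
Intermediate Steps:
U(Y, N) = 2*Y
D(w, p) = -8 + p (D(w, p) = p - 2*4 = p - 1*8 = p - 8 = -8 + p)
45*D(b(-5, -5), -5) + H(-12) = 45*(-8 - 5) - 11 = 45*(-13) - 11 = -585 - 11 = -596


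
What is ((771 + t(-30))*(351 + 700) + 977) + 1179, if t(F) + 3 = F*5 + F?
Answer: 620144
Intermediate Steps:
t(F) = -3 + 6*F (t(F) = -3 + (F*5 + F) = -3 + (5*F + F) = -3 + 6*F)
((771 + t(-30))*(351 + 700) + 977) + 1179 = ((771 + (-3 + 6*(-30)))*(351 + 700) + 977) + 1179 = ((771 + (-3 - 180))*1051 + 977) + 1179 = ((771 - 183)*1051 + 977) + 1179 = (588*1051 + 977) + 1179 = (617988 + 977) + 1179 = 618965 + 1179 = 620144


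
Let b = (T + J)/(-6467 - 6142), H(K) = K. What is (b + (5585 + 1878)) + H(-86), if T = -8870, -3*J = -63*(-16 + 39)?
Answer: 93024980/12609 ≈ 7377.7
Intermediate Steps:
J = 483 (J = -(-21)*(-16 + 39) = -(-21)*23 = -⅓*(-1449) = 483)
b = 8387/12609 (b = (-8870 + 483)/(-6467 - 6142) = -8387/(-12609) = -8387*(-1/12609) = 8387/12609 ≈ 0.66516)
(b + (5585 + 1878)) + H(-86) = (8387/12609 + (5585 + 1878)) - 86 = (8387/12609 + 7463) - 86 = 94109354/12609 - 86 = 93024980/12609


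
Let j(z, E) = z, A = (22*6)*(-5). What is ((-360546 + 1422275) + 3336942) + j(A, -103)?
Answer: 4398011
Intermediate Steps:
A = -660 (A = 132*(-5) = -660)
((-360546 + 1422275) + 3336942) + j(A, -103) = ((-360546 + 1422275) + 3336942) - 660 = (1061729 + 3336942) - 660 = 4398671 - 660 = 4398011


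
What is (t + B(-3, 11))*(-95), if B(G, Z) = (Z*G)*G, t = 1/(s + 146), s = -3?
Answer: -1345010/143 ≈ -9405.7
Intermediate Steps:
t = 1/143 (t = 1/(-3 + 146) = 1/143 ≈ 0.0069930)
B(G, Z) = Z*G² (B(G, Z) = (G*Z)*G = Z*G²)
(t + B(-3, 11))*(-95) = (1/143 + 11*(-3)²)*(-95) = (1/143 + 11*9)*(-95) = (1/143 + 99)*(-95) = (14158/143)*(-95) = -1345010/143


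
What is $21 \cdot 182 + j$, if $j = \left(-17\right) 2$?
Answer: $3788$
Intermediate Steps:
$j = -34$
$21 \cdot 182 + j = 21 \cdot 182 - 34 = 3822 - 34 = 3788$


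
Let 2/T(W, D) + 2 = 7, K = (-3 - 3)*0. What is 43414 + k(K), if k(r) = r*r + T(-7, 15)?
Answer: 217072/5 ≈ 43414.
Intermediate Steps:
K = 0 (K = -6*0 = 0)
T(W, D) = ⅖ (T(W, D) = 2/(-2 + 7) = 2/5 = 2*(⅕) = ⅖)
k(r) = ⅖ + r² (k(r) = r*r + ⅖ = r² + ⅖ = ⅖ + r²)
43414 + k(K) = 43414 + (⅖ + 0²) = 43414 + (⅖ + 0) = 43414 + ⅖ = 217072/5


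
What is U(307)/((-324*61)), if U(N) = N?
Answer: -307/19764 ≈ -0.015533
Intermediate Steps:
U(307)/((-324*61)) = 307/((-324*61)) = 307/(-19764) = 307*(-1/19764) = -307/19764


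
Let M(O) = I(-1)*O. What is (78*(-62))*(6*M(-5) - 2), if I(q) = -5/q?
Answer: 735072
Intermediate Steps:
M(O) = 5*O (M(O) = (-5/(-1))*O = (-5*(-1))*O = 5*O)
(78*(-62))*(6*M(-5) - 2) = (78*(-62))*(6*(5*(-5)) - 2) = -4836*(6*(-25) - 2) = -4836*(-150 - 2) = -4836*(-152) = 735072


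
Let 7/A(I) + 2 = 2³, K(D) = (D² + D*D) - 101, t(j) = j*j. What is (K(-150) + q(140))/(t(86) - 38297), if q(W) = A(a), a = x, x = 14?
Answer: -269401/185406 ≈ -1.4530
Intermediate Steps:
a = 14
t(j) = j²
K(D) = -101 + 2*D² (K(D) = (D² + D²) - 101 = 2*D² - 101 = -101 + 2*D²)
A(I) = 7/6 (A(I) = 7/(-2 + 2³) = 7/(-2 + 8) = 7/6)
q(W) = 7/6
(K(-150) + q(140))/(t(86) - 38297) = ((-101 + 2*(-150)²) + 7/6)/(86² - 38297) = ((-101 + 2*22500) + 7/6)/(7396 - 38297) = ((-101 + 45000) + 7/6)/(-30901) = (44899 + 7/6)*(-1/30901) = (269401/6)*(-1/30901) = -269401/185406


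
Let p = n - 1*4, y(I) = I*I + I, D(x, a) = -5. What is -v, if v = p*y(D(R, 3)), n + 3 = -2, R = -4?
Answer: 180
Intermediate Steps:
n = -5 (n = -3 - 2 = -5)
y(I) = I + I² (y(I) = I² + I = I + I²)
p = -9 (p = -5 - 1*4 = -5 - 4 = -9)
v = -180 (v = -(-45)*(1 - 5) = -(-45)*(-4) = -9*20 = -180)
-v = -1*(-180) = 180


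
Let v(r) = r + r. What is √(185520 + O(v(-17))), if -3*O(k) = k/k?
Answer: √1669677/3 ≈ 430.72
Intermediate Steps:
v(r) = 2*r
O(k) = -⅓ (O(k) = -k/(3*k) = -⅓*1 = -⅓)
√(185520 + O(v(-17))) = √(185520 - ⅓) = √(556559/3) = √1669677/3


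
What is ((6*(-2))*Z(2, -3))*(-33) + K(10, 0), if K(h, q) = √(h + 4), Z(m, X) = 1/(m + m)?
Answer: 99 + √14 ≈ 102.74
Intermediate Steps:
Z(m, X) = 1/(2*m)
K(h, q) = √(4 + h)
((6*(-2))*Z(2, -3))*(-33) + K(10, 0) = ((6*(-2))*((½)/2))*(-33) + √(4 + 10) = -6/2*(-33) + √14 = -12*¼*(-33) + √14 = -3*(-33) + √14 = 99 + √14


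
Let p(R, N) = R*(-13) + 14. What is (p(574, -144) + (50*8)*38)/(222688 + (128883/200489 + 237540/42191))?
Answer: 65572861005048/1883733308440225 ≈ 0.034810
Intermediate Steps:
p(R, N) = 14 - 13*R (p(R, N) = -13*R + 14 = 14 - 13*R)
(p(574, -144) + (50*8)*38)/(222688 + (128883/200489 + 237540/42191)) = ((14 - 13*574) + (50*8)*38)/(222688 + (128883/200489 + 237540/42191)) = ((14 - 7462) + 400*38)/(222688 + (128883*(1/200489) + 237540*(1/42191))) = (-7448 + 15200)/(222688 + (128883/200489 + 237540/42191)) = 7752/(222688 + 53061859713/8458831399) = 7752/(1883733308440225/8458831399) = 7752*(8458831399/1883733308440225) = 65572861005048/1883733308440225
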